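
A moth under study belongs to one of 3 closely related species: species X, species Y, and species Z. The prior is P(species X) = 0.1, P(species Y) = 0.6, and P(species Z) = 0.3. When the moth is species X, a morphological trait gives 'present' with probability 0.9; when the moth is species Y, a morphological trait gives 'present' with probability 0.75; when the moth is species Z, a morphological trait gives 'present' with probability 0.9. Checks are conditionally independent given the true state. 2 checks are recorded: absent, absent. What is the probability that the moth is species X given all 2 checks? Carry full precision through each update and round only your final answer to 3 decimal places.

0.024

Apply Bayes' rule sequentially, carrying P(species X) forward.
After 'absent': normaliser = 0.1·0.1000 + 0.25·0.6000 + 0.1·0.3000; P(species X) ≈ 0.0526, P(species Y) ≈ 0.7895, P(species Z) ≈ 0.1579
After 'absent': normaliser = 0.1·0.0526 + 0.25·0.7895 + 0.1·0.1579; P(species X) ≈ 0.0241, P(species Y) ≈ 0.9036, P(species Z) ≈ 0.0723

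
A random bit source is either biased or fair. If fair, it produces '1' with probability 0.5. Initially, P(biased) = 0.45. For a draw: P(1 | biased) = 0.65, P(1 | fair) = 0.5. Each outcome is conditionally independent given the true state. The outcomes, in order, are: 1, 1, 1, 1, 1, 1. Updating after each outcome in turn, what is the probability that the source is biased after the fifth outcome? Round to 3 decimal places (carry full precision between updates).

After '1': P(biased) = 0.65·0.4500 / (0.65·0.4500 + 0.5·0.5500) ≈ 0.5154
After '1': P(biased) = 0.65·0.5154 / (0.65·0.5154 + 0.5·0.4846) ≈ 0.5803
After '1': P(biased) = 0.65·0.5803 / (0.65·0.5803 + 0.5·0.4197) ≈ 0.6425
After '1': P(biased) = 0.65·0.6425 / (0.65·0.6425 + 0.5·0.3575) ≈ 0.7003
After '1': P(biased) = 0.65·0.7003 / (0.65·0.7003 + 0.5·0.2997) ≈ 0.7523

0.752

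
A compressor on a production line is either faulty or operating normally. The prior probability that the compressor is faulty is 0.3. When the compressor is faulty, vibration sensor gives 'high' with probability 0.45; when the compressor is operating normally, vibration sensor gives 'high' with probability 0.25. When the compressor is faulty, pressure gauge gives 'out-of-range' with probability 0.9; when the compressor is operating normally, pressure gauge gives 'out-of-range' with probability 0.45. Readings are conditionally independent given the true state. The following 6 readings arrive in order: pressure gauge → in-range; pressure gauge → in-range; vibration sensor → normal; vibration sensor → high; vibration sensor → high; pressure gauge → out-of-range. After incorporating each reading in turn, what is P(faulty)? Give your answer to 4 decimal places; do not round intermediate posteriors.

0.0631

After pressure gauge='in-range': P(faulty) = 0.1·0.3000 / (0.1·0.3000 + 0.55·0.7000) ≈ 0.0723
After pressure gauge='in-range': P(faulty) = 0.1·0.0723 / (0.1·0.0723 + 0.55·0.9277) ≈ 0.0140
After vibration sensor='normal': P(faulty) = 0.55·0.0140 / (0.55·0.0140 + 0.75·0.9860) ≈ 0.0103
After vibration sensor='high': P(faulty) = 0.45·0.0103 / (0.45·0.0103 + 0.25·0.9897) ≈ 0.0184
After vibration sensor='high': P(faulty) = 0.45·0.0184 / (0.45·0.0184 + 0.25·0.9816) ≈ 0.0326
After pressure gauge='out-of-range': P(faulty) = 0.9·0.0326 / (0.9·0.0326 + 0.45·0.9674) ≈ 0.0631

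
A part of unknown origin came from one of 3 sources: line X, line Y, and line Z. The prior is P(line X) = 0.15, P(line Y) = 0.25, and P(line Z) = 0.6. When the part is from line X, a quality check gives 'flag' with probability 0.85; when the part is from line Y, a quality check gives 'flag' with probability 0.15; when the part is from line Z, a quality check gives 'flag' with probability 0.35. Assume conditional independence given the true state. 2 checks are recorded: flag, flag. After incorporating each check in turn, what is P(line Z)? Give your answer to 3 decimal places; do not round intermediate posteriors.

0.392

After 'flag': normaliser = 0.85·0.1500 + 0.15·0.2500 + 0.35·0.6000; P(line X) ≈ 0.3400, P(line Y) ≈ 0.1000, P(line Z) ≈ 0.5600
After 'flag': normaliser = 0.85·0.3400 + 0.15·0.1000 + 0.35·0.5600; P(line X) ≈ 0.5780, P(line Y) ≈ 0.0300, P(line Z) ≈ 0.3920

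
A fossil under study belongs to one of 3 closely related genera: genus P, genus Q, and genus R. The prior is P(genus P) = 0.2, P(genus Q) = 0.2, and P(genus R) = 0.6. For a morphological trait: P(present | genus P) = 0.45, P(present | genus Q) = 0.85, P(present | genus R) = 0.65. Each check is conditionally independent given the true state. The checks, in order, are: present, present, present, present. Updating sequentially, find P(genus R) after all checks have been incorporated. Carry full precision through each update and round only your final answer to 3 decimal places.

Apply Bayes' rule sequentially, carrying P(genus R) forward.
After 'present': normaliser = 0.45·0.2000 + 0.85·0.2000 + 0.65·0.6000; P(genus P) ≈ 0.1385, P(genus Q) ≈ 0.2615, P(genus R) ≈ 0.6000
After 'present': normaliser = 0.45·0.1385 + 0.85·0.2615 + 0.65·0.6000; P(genus P) ≈ 0.0924, P(genus Q) ≈ 0.3295, P(genus R) ≈ 0.5781
After 'present': normaliser = 0.45·0.0924 + 0.85·0.3295 + 0.65·0.5781; P(genus P) ≈ 0.0596, P(genus Q) ≈ 0.4016, P(genus R) ≈ 0.5388
After 'present': normaliser = 0.45·0.0596 + 0.85·0.4016 + 0.65·0.5388; P(genus P) ≈ 0.0373, P(genus Q) ≈ 0.4752, P(genus R) ≈ 0.4875

0.487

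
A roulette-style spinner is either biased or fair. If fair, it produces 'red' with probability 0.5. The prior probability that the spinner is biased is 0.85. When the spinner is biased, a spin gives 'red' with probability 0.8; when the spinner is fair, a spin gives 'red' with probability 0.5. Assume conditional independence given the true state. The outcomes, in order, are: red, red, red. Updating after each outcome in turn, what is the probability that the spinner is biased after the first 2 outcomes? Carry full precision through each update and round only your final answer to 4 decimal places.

After 'red': P(biased) = 0.8·0.8500 / (0.8·0.8500 + 0.5·0.1500) ≈ 0.9007
After 'red': P(biased) = 0.8·0.9007 / (0.8·0.9007 + 0.5·0.0993) ≈ 0.9355

0.9355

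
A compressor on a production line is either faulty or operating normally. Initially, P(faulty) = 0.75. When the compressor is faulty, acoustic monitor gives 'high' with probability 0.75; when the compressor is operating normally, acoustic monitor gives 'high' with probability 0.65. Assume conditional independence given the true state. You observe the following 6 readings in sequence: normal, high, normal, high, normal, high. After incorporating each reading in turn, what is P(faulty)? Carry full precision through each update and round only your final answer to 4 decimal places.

Apply Bayes' rule sequentially, carrying P(faulty) forward.
After 'normal': P(faulty) = 0.25·0.7500 / (0.25·0.7500 + 0.35·0.2500) ≈ 0.6818
After 'high': P(faulty) = 0.75·0.6818 / (0.75·0.6818 + 0.65·0.3182) ≈ 0.7120
After 'normal': P(faulty) = 0.25·0.7120 / (0.25·0.7120 + 0.35·0.2880) ≈ 0.6385
After 'high': P(faulty) = 0.75·0.6385 / (0.75·0.6385 + 0.65·0.3615) ≈ 0.6708
After 'normal': P(faulty) = 0.25·0.6708 / (0.25·0.6708 + 0.35·0.3292) ≈ 0.5928
After 'high': P(faulty) = 0.75·0.5928 / (0.75·0.5928 + 0.65·0.4072) ≈ 0.6268

0.6268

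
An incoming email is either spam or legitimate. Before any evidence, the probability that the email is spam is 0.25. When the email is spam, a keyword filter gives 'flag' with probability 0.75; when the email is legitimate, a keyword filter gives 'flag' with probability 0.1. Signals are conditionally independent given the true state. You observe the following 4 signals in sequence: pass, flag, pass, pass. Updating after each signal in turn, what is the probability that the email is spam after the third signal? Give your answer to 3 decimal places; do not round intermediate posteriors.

0.162

After 'pass': P(spam) = 0.25·0.2500 / (0.25·0.2500 + 0.9·0.7500) ≈ 0.0847
After 'flag': P(spam) = 0.75·0.0847 / (0.75·0.0847 + 0.1·0.9153) ≈ 0.4098
After 'pass': P(spam) = 0.25·0.4098 / (0.25·0.4098 + 0.9·0.5902) ≈ 0.1617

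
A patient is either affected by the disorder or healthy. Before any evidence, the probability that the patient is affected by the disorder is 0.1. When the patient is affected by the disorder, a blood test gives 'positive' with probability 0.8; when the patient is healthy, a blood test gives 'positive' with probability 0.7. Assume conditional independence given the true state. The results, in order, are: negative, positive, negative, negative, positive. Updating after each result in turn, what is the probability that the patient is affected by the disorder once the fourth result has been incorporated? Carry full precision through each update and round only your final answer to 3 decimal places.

After 'negative': P(affected) = 0.2·0.1000 / (0.2·0.1000 + 0.3·0.9000) ≈ 0.0690
After 'positive': P(affected) = 0.8·0.0690 / (0.8·0.0690 + 0.7·0.9310) ≈ 0.0780
After 'negative': P(affected) = 0.2·0.0780 / (0.2·0.0780 + 0.3·0.9220) ≈ 0.0534
After 'negative': P(affected) = 0.2·0.0534 / (0.2·0.0534 + 0.3·0.9466) ≈ 0.0363

0.036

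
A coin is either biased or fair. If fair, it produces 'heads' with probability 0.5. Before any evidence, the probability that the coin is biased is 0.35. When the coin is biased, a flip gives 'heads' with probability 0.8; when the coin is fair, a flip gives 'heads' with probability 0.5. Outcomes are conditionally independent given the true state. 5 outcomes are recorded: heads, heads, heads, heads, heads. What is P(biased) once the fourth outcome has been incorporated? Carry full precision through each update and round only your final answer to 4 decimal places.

Each posterior becomes the prior for the next update.
After 'heads': P(biased) = 0.8·0.3500 / (0.8·0.3500 + 0.5·0.6500) ≈ 0.4628
After 'heads': P(biased) = 0.8·0.4628 / (0.8·0.4628 + 0.5·0.5372) ≈ 0.5796
After 'heads': P(biased) = 0.8·0.5796 / (0.8·0.5796 + 0.5·0.4204) ≈ 0.6880
After 'heads': P(biased) = 0.8·0.6880 / (0.8·0.6880 + 0.5·0.3120) ≈ 0.7792

0.7792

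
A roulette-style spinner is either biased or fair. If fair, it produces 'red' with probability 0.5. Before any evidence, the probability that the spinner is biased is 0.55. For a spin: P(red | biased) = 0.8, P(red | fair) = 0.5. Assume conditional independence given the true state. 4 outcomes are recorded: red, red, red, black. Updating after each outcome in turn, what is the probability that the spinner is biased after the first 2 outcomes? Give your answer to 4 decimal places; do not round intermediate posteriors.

0.7578

Each posterior becomes the prior for the next update.
After 'red': P(biased) = 0.8·0.5500 / (0.8·0.5500 + 0.5·0.4500) ≈ 0.6617
After 'red': P(biased) = 0.8·0.6617 / (0.8·0.6617 + 0.5·0.3383) ≈ 0.7578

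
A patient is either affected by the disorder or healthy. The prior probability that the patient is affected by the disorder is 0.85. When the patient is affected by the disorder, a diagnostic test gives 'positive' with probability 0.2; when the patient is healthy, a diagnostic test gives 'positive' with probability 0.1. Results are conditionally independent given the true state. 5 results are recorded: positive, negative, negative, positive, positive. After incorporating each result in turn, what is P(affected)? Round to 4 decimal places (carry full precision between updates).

After 'positive': P(affected) = 0.2·0.8500 / (0.2·0.8500 + 0.1·0.1500) ≈ 0.9189
After 'negative': P(affected) = 0.8·0.9189 / (0.8·0.9189 + 0.9·0.0811) ≈ 0.9097
After 'negative': P(affected) = 0.8·0.9097 / (0.8·0.9097 + 0.9·0.0903) ≈ 0.8995
After 'positive': P(affected) = 0.2·0.8995 / (0.2·0.8995 + 0.1·0.1005) ≈ 0.9471
After 'positive': P(affected) = 0.2·0.9471 / (0.2·0.9471 + 0.1·0.0529) ≈ 0.9728

0.9728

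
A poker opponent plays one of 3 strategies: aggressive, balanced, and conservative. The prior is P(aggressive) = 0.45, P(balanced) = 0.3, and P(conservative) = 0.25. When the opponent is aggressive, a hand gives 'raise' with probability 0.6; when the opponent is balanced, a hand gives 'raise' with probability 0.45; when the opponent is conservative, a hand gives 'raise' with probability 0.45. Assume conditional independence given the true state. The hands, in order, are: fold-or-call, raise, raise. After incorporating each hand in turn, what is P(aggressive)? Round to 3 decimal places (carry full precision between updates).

0.514

After 'fold-or-call': normaliser = 0.4·0.4500 + 0.55·0.3000 + 0.55·0.2500; P(aggressive) ≈ 0.3731, P(balanced) ≈ 0.3420, P(conservative) ≈ 0.2850
After 'raise': normaliser = 0.6·0.3731 + 0.45·0.3420 + 0.45·0.2850; P(aggressive) ≈ 0.4424, P(balanced) ≈ 0.3041, P(conservative) ≈ 0.2535
After 'raise': normaliser = 0.6·0.4424 + 0.45·0.3041 + 0.45·0.2535; P(aggressive) ≈ 0.5141, P(balanced) ≈ 0.2651, P(conservative) ≈ 0.2209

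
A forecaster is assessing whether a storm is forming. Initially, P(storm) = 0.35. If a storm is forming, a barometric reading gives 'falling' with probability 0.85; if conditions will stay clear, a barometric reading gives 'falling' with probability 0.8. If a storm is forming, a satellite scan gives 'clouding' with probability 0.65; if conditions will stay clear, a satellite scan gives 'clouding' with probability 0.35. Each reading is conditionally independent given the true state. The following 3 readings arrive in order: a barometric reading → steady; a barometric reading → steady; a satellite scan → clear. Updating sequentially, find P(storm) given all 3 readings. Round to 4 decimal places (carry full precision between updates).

Each posterior becomes the prior for the next update.
After a barometric reading='steady': P(storm) = 0.15·0.3500 / (0.15·0.3500 + 0.2·0.6500) ≈ 0.2877
After a barometric reading='steady': P(storm) = 0.15·0.2877 / (0.15·0.2877 + 0.2·0.7123) ≈ 0.2325
After a satellite scan='clear': P(storm) = 0.35·0.2325 / (0.35·0.2325 + 0.65·0.7675) ≈ 0.1402

0.1402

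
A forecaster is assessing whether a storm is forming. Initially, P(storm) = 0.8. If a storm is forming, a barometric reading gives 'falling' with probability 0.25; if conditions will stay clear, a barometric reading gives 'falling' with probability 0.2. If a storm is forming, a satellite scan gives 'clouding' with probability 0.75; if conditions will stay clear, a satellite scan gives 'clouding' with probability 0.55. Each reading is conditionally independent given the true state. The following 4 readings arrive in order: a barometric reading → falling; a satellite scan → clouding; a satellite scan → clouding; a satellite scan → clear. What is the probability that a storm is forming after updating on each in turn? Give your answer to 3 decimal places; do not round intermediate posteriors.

After a barometric reading='falling': P(storm) = 0.25·0.8000 / (0.25·0.8000 + 0.2·0.2000) ≈ 0.8333
After a satellite scan='clouding': P(storm) = 0.75·0.8333 / (0.75·0.8333 + 0.55·0.1667) ≈ 0.8721
After a satellite scan='clouding': P(storm) = 0.75·0.8721 / (0.75·0.8721 + 0.55·0.1279) ≈ 0.9029
After a satellite scan='clear': P(storm) = 0.25·0.9029 / (0.25·0.9029 + 0.45·0.0971) ≈ 0.8378

0.838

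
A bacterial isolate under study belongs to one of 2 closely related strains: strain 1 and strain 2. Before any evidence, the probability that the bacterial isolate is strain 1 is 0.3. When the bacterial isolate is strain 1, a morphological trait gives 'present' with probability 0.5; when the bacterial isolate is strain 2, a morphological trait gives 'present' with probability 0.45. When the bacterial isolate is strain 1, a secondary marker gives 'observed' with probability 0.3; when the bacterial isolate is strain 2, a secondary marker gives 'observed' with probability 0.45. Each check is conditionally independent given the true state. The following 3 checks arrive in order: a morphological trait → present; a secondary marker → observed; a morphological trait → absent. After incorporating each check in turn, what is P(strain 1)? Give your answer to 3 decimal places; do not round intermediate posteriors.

Each posterior becomes the prior for the next update.
After a morphological trait='present': P(strain 1) = 0.5·0.3000 / (0.5·0.3000 + 0.45·0.7000) ≈ 0.3226
After a secondary marker='observed': P(strain 1) = 0.3·0.3226 / (0.3·0.3226 + 0.45·0.6774) ≈ 0.2410
After a morphological trait='absent': P(strain 1) = 0.5·0.2410 / (0.5·0.2410 + 0.55·0.7590) ≈ 0.2240

0.224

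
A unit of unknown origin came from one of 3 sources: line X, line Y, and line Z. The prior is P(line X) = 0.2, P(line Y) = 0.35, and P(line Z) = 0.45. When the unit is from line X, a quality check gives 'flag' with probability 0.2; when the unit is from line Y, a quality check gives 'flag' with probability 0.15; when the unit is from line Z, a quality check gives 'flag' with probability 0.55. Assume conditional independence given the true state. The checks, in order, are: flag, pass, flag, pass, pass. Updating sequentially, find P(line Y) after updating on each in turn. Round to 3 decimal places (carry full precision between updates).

After 'flag': normaliser = 0.2·0.2000 + 0.15·0.3500 + 0.55·0.4500; P(line X) ≈ 0.1176, P(line Y) ≈ 0.1544, P(line Z) ≈ 0.7279
After 'pass': normaliser = 0.8·0.1176 + 0.85·0.1544 + 0.45·0.7279; P(line X) ≈ 0.1702, P(line Y) ≈ 0.2374, P(line Z) ≈ 0.5924
After 'flag': normaliser = 0.2·0.1702 + 0.15·0.2374 + 0.55·0.5924; P(line X) ≈ 0.0861, P(line Y) ≈ 0.0900, P(line Z) ≈ 0.8239
After 'pass': normaliser = 0.8·0.0861 + 0.85·0.0900 + 0.45·0.8239; P(line X) ≈ 0.1334, P(line Y) ≈ 0.1483, P(line Z) ≈ 0.7183
After 'pass': normaliser = 0.8·0.1334 + 0.85·0.1483 + 0.45·0.7183; P(line X) ≈ 0.1920, P(line Y) ≈ 0.2267, P(line Z) ≈ 0.5814

0.227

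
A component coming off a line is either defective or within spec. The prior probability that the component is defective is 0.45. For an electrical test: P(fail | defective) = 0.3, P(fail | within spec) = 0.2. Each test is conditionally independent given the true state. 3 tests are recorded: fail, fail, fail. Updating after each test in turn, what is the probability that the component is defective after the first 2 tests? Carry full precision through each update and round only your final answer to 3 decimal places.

0.648

After 'fail': P(defective) = 0.3·0.4500 / (0.3·0.4500 + 0.2·0.5500) ≈ 0.5510
After 'fail': P(defective) = 0.3·0.5510 / (0.3·0.5510 + 0.2·0.4490) ≈ 0.6480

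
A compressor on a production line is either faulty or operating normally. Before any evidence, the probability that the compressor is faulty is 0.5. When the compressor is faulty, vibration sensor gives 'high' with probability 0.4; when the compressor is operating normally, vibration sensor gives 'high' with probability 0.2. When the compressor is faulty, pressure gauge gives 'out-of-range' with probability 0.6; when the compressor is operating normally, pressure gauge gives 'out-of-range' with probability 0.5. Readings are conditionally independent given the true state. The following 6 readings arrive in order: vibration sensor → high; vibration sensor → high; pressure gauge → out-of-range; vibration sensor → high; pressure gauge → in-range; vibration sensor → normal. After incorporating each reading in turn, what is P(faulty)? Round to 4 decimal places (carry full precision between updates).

After vibration sensor='high': P(faulty) = 0.4·0.5000 / (0.4·0.5000 + 0.2·0.5000) ≈ 0.6667
After vibration sensor='high': P(faulty) = 0.4·0.6667 / (0.4·0.6667 + 0.2·0.3333) ≈ 0.8000
After pressure gauge='out-of-range': P(faulty) = 0.6·0.8000 / (0.6·0.8000 + 0.5·0.2000) ≈ 0.8276
After vibration sensor='high': P(faulty) = 0.4·0.8276 / (0.4·0.8276 + 0.2·0.1724) ≈ 0.9057
After pressure gauge='in-range': P(faulty) = 0.4·0.9057 / (0.4·0.9057 + 0.5·0.0943) ≈ 0.8848
After vibration sensor='normal': P(faulty) = 0.6·0.8848 / (0.6·0.8848 + 0.8·0.1152) ≈ 0.8521

0.8521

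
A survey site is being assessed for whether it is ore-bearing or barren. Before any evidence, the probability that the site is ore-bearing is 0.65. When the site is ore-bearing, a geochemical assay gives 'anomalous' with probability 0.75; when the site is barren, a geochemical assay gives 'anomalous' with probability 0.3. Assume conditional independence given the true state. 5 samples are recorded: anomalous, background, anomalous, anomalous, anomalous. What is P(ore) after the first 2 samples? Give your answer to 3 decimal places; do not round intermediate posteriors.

After 'anomalous': P(ore) = 0.75·0.6500 / (0.75·0.6500 + 0.3·0.3500) ≈ 0.8228
After 'background': P(ore) = 0.25·0.8228 / (0.25·0.8228 + 0.7·0.1772) ≈ 0.6238

0.624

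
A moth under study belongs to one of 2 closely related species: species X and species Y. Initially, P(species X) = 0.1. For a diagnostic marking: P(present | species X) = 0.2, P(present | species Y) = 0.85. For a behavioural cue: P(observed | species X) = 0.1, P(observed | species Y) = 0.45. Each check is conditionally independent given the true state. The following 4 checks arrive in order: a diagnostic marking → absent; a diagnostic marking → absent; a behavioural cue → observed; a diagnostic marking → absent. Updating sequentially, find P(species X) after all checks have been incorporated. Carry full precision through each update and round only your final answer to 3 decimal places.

Each posterior becomes the prior for the next update.
After a diagnostic marking='absent': P(species X) = 0.8·0.1000 / (0.8·0.1000 + 0.15·0.9000) ≈ 0.3721
After a diagnostic marking='absent': P(species X) = 0.8·0.3721 / (0.8·0.3721 + 0.15·0.6279) ≈ 0.7596
After a behavioural cue='observed': P(species X) = 0.1·0.7596 / (0.1·0.7596 + 0.45·0.2404) ≈ 0.4126
After a diagnostic marking='absent': P(species X) = 0.8·0.4126 / (0.8·0.4126 + 0.15·0.5874) ≈ 0.7893

0.789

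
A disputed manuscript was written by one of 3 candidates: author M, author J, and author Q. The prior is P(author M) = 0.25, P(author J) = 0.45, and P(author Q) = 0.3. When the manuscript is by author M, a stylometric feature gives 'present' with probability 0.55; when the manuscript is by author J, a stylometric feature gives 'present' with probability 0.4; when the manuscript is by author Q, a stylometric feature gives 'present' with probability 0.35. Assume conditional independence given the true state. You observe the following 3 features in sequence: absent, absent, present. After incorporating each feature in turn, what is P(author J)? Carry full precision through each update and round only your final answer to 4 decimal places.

0.4730

Apply Bayes' rule sequentially, carrying P(author J) forward.
After 'absent': normaliser = 0.45·0.2500 + 0.6·0.4500 + 0.65·0.3000; P(author M) ≈ 0.1948, P(author J) ≈ 0.4675, P(author Q) ≈ 0.3377
After 'absent': normaliser = 0.45·0.1948 + 0.6·0.4675 + 0.65·0.3377; P(author M) ≈ 0.1492, P(author J) ≈ 0.4773, P(author Q) ≈ 0.3735
After 'present': normaliser = 0.55·0.1492 + 0.4·0.4773 + 0.35·0.3735; P(author M) ≈ 0.2032, P(author J) ≈ 0.4730, P(author Q) ≈ 0.3238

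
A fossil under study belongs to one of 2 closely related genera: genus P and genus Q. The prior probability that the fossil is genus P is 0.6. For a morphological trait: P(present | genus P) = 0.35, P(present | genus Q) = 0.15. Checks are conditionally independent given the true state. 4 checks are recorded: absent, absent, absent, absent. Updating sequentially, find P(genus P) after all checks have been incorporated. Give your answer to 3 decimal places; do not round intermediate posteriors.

After 'absent': P(genus P) = 0.65·0.6000 / (0.65·0.6000 + 0.85·0.4000) ≈ 0.5342
After 'absent': P(genus P) = 0.65·0.5342 / (0.65·0.5342 + 0.85·0.4658) ≈ 0.4673
After 'absent': P(genus P) = 0.65·0.4673 / (0.65·0.4673 + 0.85·0.5327) ≈ 0.4015
After 'absent': P(genus P) = 0.65·0.4015 / (0.65·0.4015 + 0.85·0.5985) ≈ 0.3390

0.339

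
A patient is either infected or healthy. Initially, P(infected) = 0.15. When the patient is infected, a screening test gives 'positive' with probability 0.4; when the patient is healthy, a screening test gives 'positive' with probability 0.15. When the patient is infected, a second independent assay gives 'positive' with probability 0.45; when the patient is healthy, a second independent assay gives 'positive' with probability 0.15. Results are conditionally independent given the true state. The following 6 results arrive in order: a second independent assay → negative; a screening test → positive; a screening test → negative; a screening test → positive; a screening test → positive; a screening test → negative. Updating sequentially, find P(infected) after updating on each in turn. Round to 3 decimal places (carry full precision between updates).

Each posterior becomes the prior for the next update.
After a second independent assay='negative': P(infected) = 0.55·0.1500 / (0.55·0.1500 + 0.85·0.8500) ≈ 0.1025
After a screening test='positive': P(infected) = 0.4·0.1025 / (0.4·0.1025 + 0.15·0.8975) ≈ 0.2334
After a screening test='negative': P(infected) = 0.6·0.2334 / (0.6·0.2334 + 0.85·0.7666) ≈ 0.1769
After a screening test='positive': P(infected) = 0.4·0.1769 / (0.4·0.1769 + 0.15·0.8231) ≈ 0.3643
After a screening test='positive': P(infected) = 0.4·0.3643 / (0.4·0.3643 + 0.15·0.6357) ≈ 0.6045
After a screening test='negative': P(infected) = 0.6·0.6045 / (0.6·0.6045 + 0.85·0.3955) ≈ 0.5190

0.519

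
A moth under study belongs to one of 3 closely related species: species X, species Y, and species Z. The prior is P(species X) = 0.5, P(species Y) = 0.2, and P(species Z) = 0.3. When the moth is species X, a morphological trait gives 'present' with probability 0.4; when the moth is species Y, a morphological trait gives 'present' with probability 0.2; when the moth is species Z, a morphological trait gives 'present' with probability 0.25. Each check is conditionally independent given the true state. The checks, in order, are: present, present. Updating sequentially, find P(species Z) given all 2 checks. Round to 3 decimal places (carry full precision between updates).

0.176

After 'present': normaliser = 0.4·0.5000 + 0.2·0.2000 + 0.25·0.3000; P(species X) ≈ 0.6349, P(species Y) ≈ 0.1270, P(species Z) ≈ 0.2381
After 'present': normaliser = 0.4·0.6349 + 0.2·0.1270 + 0.25·0.2381; P(species X) ≈ 0.7494, P(species Y) ≈ 0.0749, P(species Z) ≈ 0.1756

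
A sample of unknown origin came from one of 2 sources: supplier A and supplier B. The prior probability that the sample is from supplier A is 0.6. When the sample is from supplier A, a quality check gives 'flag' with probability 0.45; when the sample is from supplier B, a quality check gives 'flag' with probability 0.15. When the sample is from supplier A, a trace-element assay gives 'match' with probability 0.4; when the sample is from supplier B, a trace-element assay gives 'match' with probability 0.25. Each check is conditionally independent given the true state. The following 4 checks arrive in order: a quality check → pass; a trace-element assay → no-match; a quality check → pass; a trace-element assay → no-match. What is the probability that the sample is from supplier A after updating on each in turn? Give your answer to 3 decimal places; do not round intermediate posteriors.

0.287

After a quality check='pass': P(supplier A) = 0.55·0.6000 / (0.55·0.6000 + 0.85·0.4000) ≈ 0.4925
After a trace-element assay='no-match': P(supplier A) = 0.6·0.4925 / (0.6·0.4925 + 0.75·0.5075) ≈ 0.4371
After a quality check='pass': P(supplier A) = 0.55·0.4371 / (0.55·0.4371 + 0.85·0.5629) ≈ 0.3344
After a trace-element assay='no-match': P(supplier A) = 0.6·0.3344 / (0.6·0.3344 + 0.75·0.6656) ≈ 0.2867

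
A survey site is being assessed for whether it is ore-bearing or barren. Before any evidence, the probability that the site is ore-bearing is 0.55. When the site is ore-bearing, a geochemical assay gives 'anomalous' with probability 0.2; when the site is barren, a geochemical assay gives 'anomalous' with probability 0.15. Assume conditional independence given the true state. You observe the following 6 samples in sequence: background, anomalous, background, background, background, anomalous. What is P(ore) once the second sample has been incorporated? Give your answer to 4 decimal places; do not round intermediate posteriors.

After 'background': P(ore) = 0.8·0.5500 / (0.8·0.5500 + 0.85·0.4500) ≈ 0.5350
After 'anomalous': P(ore) = 0.2·0.5350 / (0.2·0.5350 + 0.15·0.4650) ≈ 0.6053

0.6053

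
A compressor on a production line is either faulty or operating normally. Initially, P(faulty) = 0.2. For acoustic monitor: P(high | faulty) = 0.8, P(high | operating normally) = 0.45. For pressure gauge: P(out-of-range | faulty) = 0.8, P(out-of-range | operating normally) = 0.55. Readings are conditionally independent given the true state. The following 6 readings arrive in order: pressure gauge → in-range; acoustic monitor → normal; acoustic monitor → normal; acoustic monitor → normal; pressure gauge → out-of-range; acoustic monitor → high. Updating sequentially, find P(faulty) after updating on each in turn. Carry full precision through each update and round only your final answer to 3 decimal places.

Each posterior becomes the prior for the next update.
After pressure gauge='in-range': P(faulty) = 0.2·0.2000 / (0.2·0.2000 + 0.45·0.8000) ≈ 0.1000
After acoustic monitor='normal': P(faulty) = 0.2·0.1000 / (0.2·0.1000 + 0.55·0.9000) ≈ 0.0388
After acoustic monitor='normal': P(faulty) = 0.2·0.0388 / (0.2·0.0388 + 0.55·0.9612) ≈ 0.0145
After acoustic monitor='normal': P(faulty) = 0.2·0.0145 / (0.2·0.0145 + 0.55·0.9855) ≈ 0.0053
After pressure gauge='out-of-range': P(faulty) = 0.8·0.0053 / (0.8·0.0053 + 0.55·0.9947) ≈ 0.0077
After acoustic monitor='high': P(faulty) = 0.8·0.0077 / (0.8·0.0077 + 0.45·0.9923) ≈ 0.0136

0.014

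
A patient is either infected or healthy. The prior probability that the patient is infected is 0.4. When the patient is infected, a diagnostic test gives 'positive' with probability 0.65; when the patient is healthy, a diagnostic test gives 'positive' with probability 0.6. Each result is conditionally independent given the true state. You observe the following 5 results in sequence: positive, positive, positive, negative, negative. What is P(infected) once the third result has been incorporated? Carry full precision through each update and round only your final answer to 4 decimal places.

After 'positive': P(infected) = 0.65·0.4000 / (0.65·0.4000 + 0.6·0.6000) ≈ 0.4194
After 'positive': P(infected) = 0.65·0.4194 / (0.65·0.4194 + 0.6·0.5806) ≈ 0.4390
After 'positive': P(infected) = 0.65·0.4390 / (0.65·0.4390 + 0.6·0.5610) ≈ 0.4588

0.4588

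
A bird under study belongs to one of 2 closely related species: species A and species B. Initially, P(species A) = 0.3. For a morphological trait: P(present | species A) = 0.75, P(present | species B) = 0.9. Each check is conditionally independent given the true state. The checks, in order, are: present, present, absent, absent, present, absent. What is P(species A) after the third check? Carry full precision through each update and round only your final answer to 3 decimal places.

After 'present': P(species A) = 0.75·0.3000 / (0.75·0.3000 + 0.9·0.7000) ≈ 0.2632
After 'present': P(species A) = 0.75·0.2632 / (0.75·0.2632 + 0.9·0.7368) ≈ 0.2294
After 'absent': P(species A) = 0.25·0.2294 / (0.25·0.2294 + 0.1·0.7706) ≈ 0.4266

0.427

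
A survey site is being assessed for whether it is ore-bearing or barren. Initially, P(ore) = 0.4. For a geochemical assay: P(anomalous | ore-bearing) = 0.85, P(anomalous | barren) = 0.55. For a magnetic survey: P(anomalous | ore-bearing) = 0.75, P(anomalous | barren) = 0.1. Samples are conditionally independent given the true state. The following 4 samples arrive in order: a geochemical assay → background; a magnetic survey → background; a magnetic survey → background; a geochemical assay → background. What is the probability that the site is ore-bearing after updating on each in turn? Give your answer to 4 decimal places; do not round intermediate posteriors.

Apply Bayes' rule sequentially, carrying P(ore) forward.
After a geochemical assay='background': P(ore) = 0.15·0.4000 / (0.15·0.4000 + 0.45·0.6000) ≈ 0.1818
After a magnetic survey='background': P(ore) = 0.25·0.1818 / (0.25·0.1818 + 0.9·0.8182) ≈ 0.0581
After a magnetic survey='background': P(ore) = 0.25·0.0581 / (0.25·0.0581 + 0.9·0.9419) ≈ 0.0169
After a geochemical assay='background': P(ore) = 0.15·0.0169 / (0.15·0.0169 + 0.45·0.9831) ≈ 0.0057

0.0057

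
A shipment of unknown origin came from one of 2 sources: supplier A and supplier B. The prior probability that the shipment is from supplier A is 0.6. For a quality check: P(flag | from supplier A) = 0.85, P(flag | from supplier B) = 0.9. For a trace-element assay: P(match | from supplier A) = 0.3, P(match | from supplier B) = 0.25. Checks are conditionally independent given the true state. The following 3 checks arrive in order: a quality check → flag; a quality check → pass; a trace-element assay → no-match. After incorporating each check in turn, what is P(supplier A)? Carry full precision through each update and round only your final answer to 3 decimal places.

After a quality check='flag': P(supplier A) = 0.85·0.6000 / (0.85·0.6000 + 0.9·0.4000) ≈ 0.5862
After a quality check='pass': P(supplier A) = 0.15·0.5862 / (0.15·0.5862 + 0.1·0.4138) ≈ 0.6800
After a trace-element assay='no-match': P(supplier A) = 0.7·0.6800 / (0.7·0.6800 + 0.75·0.3200) ≈ 0.6648

0.665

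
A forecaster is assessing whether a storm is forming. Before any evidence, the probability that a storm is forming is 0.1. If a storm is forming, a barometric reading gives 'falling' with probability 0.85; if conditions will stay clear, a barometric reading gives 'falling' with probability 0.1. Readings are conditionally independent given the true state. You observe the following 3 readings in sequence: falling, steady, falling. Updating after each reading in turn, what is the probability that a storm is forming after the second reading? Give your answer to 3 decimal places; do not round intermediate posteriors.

After 'falling': P(storm) = 0.85·0.1000 / (0.85·0.1000 + 0.1·0.9000) ≈ 0.4857
After 'steady': P(storm) = 0.15·0.4857 / (0.15·0.4857 + 0.9·0.5143) ≈ 0.1360

0.136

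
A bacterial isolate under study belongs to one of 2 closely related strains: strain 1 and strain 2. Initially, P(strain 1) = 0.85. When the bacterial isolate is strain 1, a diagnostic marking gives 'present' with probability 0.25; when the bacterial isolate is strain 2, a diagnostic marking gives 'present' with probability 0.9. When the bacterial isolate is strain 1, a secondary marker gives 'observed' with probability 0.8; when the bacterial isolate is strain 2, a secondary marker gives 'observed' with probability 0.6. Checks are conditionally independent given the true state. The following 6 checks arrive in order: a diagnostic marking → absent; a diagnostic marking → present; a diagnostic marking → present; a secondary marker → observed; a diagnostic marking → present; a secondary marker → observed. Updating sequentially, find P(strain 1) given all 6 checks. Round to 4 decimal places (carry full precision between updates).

0.6182

After a diagnostic marking='absent': P(strain 1) = 0.75·0.8500 / (0.75·0.8500 + 0.1·0.1500) ≈ 0.9770
After a diagnostic marking='present': P(strain 1) = 0.25·0.9770 / (0.25·0.9770 + 0.9·0.0230) ≈ 0.9219
After a diagnostic marking='present': P(strain 1) = 0.25·0.9219 / (0.25·0.9219 + 0.9·0.0781) ≈ 0.7663
After a secondary marker='observed': P(strain 1) = 0.8·0.7663 / (0.8·0.7663 + 0.6·0.2337) ≈ 0.8139
After a diagnostic marking='present': P(strain 1) = 0.25·0.8139 / (0.25·0.8139 + 0.9·0.1861) ≈ 0.5484
After a secondary marker='observed': P(strain 1) = 0.8·0.5484 / (0.8·0.5484 + 0.6·0.4516) ≈ 0.6182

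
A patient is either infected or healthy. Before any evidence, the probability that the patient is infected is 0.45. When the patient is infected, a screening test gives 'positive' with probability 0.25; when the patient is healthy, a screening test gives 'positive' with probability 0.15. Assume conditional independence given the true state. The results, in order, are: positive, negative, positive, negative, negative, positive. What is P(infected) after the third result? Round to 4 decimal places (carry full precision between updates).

Each posterior becomes the prior for the next update.
After 'positive': P(infected) = 0.25·0.4500 / (0.25·0.4500 + 0.15·0.5500) ≈ 0.5769
After 'negative': P(infected) = 0.75·0.5769 / (0.75·0.5769 + 0.85·0.4231) ≈ 0.5461
After 'positive': P(infected) = 0.25·0.5461 / (0.25·0.5461 + 0.15·0.4539) ≈ 0.6673

0.6673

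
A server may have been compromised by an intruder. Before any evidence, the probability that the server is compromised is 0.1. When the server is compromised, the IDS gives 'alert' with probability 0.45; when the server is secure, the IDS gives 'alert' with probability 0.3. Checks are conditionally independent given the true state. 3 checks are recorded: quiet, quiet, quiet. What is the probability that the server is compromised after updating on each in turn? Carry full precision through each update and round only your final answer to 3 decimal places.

After 'quiet': P(compromised) = 0.55·0.1000 / (0.55·0.1000 + 0.7·0.9000) ≈ 0.0803
After 'quiet': P(compromised) = 0.55·0.0803 / (0.55·0.0803 + 0.7·0.9197) ≈ 0.0642
After 'quiet': P(compromised) = 0.55·0.0642 / (0.55·0.0642 + 0.7·0.9358) ≈ 0.0511

0.051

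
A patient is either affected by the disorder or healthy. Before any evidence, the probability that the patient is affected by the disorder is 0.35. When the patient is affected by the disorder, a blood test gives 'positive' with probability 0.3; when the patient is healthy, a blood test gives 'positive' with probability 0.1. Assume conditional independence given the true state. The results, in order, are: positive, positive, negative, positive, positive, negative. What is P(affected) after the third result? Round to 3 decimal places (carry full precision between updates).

Each posterior becomes the prior for the next update.
After 'positive': P(affected) = 0.3·0.3500 / (0.3·0.3500 + 0.1·0.6500) ≈ 0.6176
After 'positive': P(affected) = 0.3·0.6176 / (0.3·0.6176 + 0.1·0.3824) ≈ 0.8289
After 'negative': P(affected) = 0.7·0.8289 / (0.7·0.8289 + 0.9·0.1711) ≈ 0.7903

0.790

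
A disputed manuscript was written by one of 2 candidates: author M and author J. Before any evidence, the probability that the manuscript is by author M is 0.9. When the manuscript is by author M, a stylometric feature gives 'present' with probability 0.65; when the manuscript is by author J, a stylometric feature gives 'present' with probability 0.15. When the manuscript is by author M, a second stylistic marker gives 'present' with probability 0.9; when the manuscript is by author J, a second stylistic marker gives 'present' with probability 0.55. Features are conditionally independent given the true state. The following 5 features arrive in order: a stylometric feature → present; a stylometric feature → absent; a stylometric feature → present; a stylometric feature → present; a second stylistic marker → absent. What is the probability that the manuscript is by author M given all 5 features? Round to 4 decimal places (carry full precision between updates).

0.9853

After a stylometric feature='present': P(author M) = 0.65·0.9000 / (0.65·0.9000 + 0.15·0.1000) ≈ 0.9750
After a stylometric feature='absent': P(author M) = 0.35·0.9750 / (0.35·0.9750 + 0.85·0.0250) ≈ 0.9414
After a stylometric feature='present': P(author M) = 0.65·0.9414 / (0.65·0.9414 + 0.15·0.0586) ≈ 0.9858
After a stylometric feature='present': P(author M) = 0.65·0.9858 / (0.65·0.9858 + 0.15·0.0142) ≈ 0.9967
After a second stylistic marker='absent': P(author M) = 0.1·0.9967 / (0.1·0.9967 + 0.45·0.0033) ≈ 0.9853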